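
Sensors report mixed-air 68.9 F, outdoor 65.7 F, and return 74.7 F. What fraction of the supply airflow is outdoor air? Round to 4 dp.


frac = (68.9 - 74.7) / (65.7 - 74.7) = 0.6444

0.6444


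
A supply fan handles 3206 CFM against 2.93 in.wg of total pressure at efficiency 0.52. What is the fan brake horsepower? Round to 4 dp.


BHP = 3206 * 2.93 / (6356 * 0.52) = 2.8421 hp

2.8421 hp


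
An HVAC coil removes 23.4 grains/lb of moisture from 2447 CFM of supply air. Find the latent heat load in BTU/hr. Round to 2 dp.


Q = 0.68 * 2447 * 23.4 = 38936.66 BTU/hr

38936.66 BTU/hr


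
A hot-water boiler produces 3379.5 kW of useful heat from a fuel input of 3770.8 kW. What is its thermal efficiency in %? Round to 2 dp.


eta = (3379.5/3770.8)*100 = 89.62 %

89.62 %


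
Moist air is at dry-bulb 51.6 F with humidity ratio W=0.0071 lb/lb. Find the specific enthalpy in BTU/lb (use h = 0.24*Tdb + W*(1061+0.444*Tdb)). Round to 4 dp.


h = 0.24*51.6 + 0.0071*(1061+0.444*51.6) = 20.0798 BTU/lb

20.0798 BTU/lb


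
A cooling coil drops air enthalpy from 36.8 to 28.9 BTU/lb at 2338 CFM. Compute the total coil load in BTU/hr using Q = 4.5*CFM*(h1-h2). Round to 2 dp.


Q = 4.5 * 2338 * (36.8 - 28.9) = 83115.90 BTU/hr

83115.90 BTU/hr


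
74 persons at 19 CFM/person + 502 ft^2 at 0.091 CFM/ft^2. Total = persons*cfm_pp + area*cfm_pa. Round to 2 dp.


Total = 74*19 + 502*0.091 = 1451.68 CFM

1451.68 CFM


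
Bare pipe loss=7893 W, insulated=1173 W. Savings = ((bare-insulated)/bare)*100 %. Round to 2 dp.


Savings = ((7893-1173)/7893)*100 = 85.14 %

85.14 %


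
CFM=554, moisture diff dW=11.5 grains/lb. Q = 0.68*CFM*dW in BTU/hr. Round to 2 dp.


Q = 0.68 * 554 * 11.5 = 4332.28 BTU/hr

4332.28 BTU/hr


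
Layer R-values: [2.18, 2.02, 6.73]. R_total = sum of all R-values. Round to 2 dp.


R_total = 2.18 + 2.02 + 6.73 = 10.93

10.93


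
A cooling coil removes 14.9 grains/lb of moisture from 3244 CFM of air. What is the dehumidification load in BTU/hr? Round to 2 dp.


Q = 0.68 * 3244 * 14.9 = 32868.21 BTU/hr

32868.21 BTU/hr


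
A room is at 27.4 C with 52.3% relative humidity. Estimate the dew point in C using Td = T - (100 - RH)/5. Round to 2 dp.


Td = 27.4 - (100-52.3)/5 = 17.86 C

17.86 C


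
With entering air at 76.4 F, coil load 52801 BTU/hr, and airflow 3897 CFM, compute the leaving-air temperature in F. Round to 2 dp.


dT = 52801/(1.08*3897) = 12.5455
T_leave = 76.4 - 12.5455 = 63.85 F

63.85 F


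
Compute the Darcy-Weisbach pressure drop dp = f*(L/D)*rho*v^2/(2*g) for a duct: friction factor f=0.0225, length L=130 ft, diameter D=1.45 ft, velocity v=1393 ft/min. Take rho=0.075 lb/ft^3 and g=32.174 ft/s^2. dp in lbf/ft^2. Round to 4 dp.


v_fps = 1393/60 = 23.2167 ft/s
dp = 0.0225*(130/1.45)*0.075*23.2167^2/(2*32.174) = 1.2673 lbf/ft^2

1.2673 lbf/ft^2


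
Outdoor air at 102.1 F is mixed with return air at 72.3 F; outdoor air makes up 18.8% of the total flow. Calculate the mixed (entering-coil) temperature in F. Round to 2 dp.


T_mix = 72.3 + (18.8/100)*(102.1-72.3) = 77.90 F

77.90 F


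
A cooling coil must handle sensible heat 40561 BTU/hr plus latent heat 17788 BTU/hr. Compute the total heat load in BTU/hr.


Qt = 40561 + 17788 = 58349 BTU/hr

58349 BTU/hr


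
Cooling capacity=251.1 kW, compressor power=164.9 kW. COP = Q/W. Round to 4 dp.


COP = 251.1 / 164.9 = 1.5227

1.5227


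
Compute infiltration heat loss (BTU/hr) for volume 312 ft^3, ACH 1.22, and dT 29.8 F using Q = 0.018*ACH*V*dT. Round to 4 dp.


Q = 0.018 * 1.22 * 312 * 29.8 = 204.1753 BTU/hr

204.1753 BTU/hr


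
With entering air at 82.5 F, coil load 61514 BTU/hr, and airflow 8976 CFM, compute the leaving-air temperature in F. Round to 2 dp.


dT = 61514/(1.08*8976) = 6.3455
T_leave = 82.5 - 6.3455 = 76.15 F

76.15 F


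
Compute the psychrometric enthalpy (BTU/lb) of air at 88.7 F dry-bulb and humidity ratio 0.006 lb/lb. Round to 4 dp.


h = 0.24*88.7 + 0.006*(1061+0.444*88.7) = 27.8903 BTU/lb

27.8903 BTU/lb


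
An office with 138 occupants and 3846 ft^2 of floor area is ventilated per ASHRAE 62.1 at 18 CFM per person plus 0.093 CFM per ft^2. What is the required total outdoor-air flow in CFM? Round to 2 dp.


Total = 138*18 + 3846*0.093 = 2841.68 CFM

2841.68 CFM


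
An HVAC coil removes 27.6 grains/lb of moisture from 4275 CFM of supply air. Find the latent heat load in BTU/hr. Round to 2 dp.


Q = 0.68 * 4275 * 27.6 = 80233.20 BTU/hr

80233.20 BTU/hr


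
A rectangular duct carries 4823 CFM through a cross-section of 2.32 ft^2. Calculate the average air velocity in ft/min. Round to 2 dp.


V = 4823 / 2.32 = 2078.88 ft/min

2078.88 ft/min


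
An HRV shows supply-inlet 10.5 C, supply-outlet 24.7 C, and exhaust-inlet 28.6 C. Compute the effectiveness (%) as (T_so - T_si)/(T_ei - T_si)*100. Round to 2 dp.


eff = (24.7-10.5)/(28.6-10.5)*100 = 78.45 %

78.45 %


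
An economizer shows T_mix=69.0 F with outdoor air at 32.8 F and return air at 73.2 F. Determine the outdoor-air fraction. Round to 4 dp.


frac = (69.0 - 73.2) / (32.8 - 73.2) = 0.1040

0.1040


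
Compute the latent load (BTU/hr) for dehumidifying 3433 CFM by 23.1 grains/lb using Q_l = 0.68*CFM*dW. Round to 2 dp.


Q = 0.68 * 3433 * 23.1 = 53925.56 BTU/hr

53925.56 BTU/hr


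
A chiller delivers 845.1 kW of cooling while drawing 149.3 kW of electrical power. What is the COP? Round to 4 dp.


COP = 845.1 / 149.3 = 5.6604

5.6604


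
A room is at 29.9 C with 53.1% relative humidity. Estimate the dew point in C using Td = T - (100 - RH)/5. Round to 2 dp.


Td = 29.9 - (100-53.1)/5 = 20.52 C

20.52 C


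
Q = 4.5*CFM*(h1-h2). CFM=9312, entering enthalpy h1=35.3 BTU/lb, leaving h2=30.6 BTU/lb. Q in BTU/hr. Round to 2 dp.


Q = 4.5 * 9312 * (35.3 - 30.6) = 196948.80 BTU/hr

196948.80 BTU/hr


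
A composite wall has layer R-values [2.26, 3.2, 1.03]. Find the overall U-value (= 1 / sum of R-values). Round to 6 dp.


R_total = 2.26 + 3.2 + 1.03 = 6.49
U = 1/6.49 = 0.154083

0.154083


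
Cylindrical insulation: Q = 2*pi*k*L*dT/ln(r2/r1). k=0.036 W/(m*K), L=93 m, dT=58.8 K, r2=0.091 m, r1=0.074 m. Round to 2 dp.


Q = 2*pi*0.036*93*58.8/ln(0.091/0.074) = 5981.41 W

5981.41 W


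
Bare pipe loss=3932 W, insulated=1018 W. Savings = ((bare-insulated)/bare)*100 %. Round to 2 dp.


Savings = ((3932-1018)/3932)*100 = 74.11 %

74.11 %


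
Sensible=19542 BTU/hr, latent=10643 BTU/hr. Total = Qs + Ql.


Qt = 19542 + 10643 = 30185 BTU/hr

30185 BTU/hr


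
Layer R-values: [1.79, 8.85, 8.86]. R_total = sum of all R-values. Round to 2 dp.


R_total = 1.79 + 8.85 + 8.86 = 19.50

19.50


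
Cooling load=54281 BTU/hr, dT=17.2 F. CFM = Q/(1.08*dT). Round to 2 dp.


CFM = 54281 / (1.08 * 17.2) = 2922.10

2922.10 CFM


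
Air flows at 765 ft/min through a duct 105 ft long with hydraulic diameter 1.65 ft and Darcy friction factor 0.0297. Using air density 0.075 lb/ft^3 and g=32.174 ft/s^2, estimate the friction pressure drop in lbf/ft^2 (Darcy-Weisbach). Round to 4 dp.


v_fps = 765/60 = 12.75 ft/s
dp = 0.0297*(105/1.65)*0.075*12.75^2/(2*32.174) = 0.3581 lbf/ft^2

0.3581 lbf/ft^2


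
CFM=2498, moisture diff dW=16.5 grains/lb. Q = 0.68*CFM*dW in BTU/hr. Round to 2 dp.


Q = 0.68 * 2498 * 16.5 = 28027.56 BTU/hr

28027.56 BTU/hr


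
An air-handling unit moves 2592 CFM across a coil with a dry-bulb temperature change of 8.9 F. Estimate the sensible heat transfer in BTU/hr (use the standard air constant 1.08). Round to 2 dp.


Q = 1.08 * 2592 * 8.9 = 24914.30 BTU/hr

24914.30 BTU/hr


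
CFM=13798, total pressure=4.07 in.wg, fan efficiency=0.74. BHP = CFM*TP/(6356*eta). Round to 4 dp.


BHP = 13798 * 4.07 / (6356 * 0.74) = 11.9397 hp

11.9397 hp


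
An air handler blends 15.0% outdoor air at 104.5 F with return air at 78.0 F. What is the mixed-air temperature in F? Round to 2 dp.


T_mix = 78.0 + (15.0/100)*(104.5-78.0) = 81.98 F

81.98 F


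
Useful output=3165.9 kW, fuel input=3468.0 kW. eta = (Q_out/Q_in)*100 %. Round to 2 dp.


eta = (3165.9/3468.0)*100 = 91.29 %

91.29 %


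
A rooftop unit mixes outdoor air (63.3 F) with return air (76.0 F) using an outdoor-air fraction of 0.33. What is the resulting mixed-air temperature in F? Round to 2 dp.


T_mix = 0.33*63.3 + 0.67*76.0 = 71.81 F

71.81 F


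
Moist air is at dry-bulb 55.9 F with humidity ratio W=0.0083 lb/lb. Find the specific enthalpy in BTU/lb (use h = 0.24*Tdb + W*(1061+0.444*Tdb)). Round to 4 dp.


h = 0.24*55.9 + 0.0083*(1061+0.444*55.9) = 22.4283 BTU/lb

22.4283 BTU/lb


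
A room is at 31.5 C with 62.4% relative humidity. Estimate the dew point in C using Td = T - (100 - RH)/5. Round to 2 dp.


Td = 31.5 - (100-62.4)/5 = 23.98 C

23.98 C


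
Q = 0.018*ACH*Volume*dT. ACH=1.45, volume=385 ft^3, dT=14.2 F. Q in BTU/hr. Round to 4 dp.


Q = 0.018 * 1.45 * 385 * 14.2 = 142.6887 BTU/hr

142.6887 BTU/hr


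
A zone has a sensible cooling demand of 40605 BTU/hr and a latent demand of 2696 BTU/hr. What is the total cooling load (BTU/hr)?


Qt = 40605 + 2696 = 43301 BTU/hr

43301 BTU/hr


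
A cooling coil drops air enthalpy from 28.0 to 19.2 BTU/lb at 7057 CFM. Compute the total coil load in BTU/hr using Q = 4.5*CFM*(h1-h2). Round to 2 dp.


Q = 4.5 * 7057 * (28.0 - 19.2) = 279457.20 BTU/hr

279457.20 BTU/hr


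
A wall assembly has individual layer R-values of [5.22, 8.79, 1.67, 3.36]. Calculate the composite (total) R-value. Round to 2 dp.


R_total = 5.22 + 8.79 + 1.67 + 3.36 = 19.04

19.04


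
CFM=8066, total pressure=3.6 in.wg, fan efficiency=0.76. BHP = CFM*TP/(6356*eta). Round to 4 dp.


BHP = 8066 * 3.6 / (6356 * 0.76) = 6.0112 hp

6.0112 hp


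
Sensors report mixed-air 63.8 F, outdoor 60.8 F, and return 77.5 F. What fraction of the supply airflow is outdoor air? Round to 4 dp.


frac = (63.8 - 77.5) / (60.8 - 77.5) = 0.8204

0.8204


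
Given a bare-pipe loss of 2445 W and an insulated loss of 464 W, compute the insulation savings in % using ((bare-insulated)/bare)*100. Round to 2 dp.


Savings = ((2445-464)/2445)*100 = 81.02 %

81.02 %


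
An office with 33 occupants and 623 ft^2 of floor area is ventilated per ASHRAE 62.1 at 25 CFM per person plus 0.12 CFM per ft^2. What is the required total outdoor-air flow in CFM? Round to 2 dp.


Total = 33*25 + 623*0.12 = 899.76 CFM

899.76 CFM


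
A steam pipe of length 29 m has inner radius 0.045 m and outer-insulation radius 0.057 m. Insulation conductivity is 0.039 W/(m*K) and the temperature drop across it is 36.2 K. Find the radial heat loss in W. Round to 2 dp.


Q = 2*pi*0.039*29*36.2/ln(0.057/0.045) = 1088.24 W

1088.24 W


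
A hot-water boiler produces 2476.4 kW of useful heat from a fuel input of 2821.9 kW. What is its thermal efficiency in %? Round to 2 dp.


eta = (2476.4/2821.9)*100 = 87.76 %

87.76 %


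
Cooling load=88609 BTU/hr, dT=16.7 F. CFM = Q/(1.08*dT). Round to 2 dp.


CFM = 88609 / (1.08 * 16.7) = 4912.90

4912.90 CFM


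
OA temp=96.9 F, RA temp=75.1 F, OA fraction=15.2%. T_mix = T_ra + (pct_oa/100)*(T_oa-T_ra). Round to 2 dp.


T_mix = 75.1 + (15.2/100)*(96.9-75.1) = 78.41 F

78.41 F


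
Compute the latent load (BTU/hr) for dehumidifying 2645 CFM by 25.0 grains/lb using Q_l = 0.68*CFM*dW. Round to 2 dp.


Q = 0.68 * 2645 * 25.0 = 44965.00 BTU/hr

44965.00 BTU/hr


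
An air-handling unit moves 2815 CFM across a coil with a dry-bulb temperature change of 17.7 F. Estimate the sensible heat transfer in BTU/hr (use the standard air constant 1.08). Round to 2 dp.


Q = 1.08 * 2815 * 17.7 = 53811.54 BTU/hr

53811.54 BTU/hr


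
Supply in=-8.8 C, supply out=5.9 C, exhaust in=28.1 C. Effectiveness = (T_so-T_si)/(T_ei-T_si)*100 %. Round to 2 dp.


eff = (5.9-(-8.8))/(28.1-(-8.8))*100 = 39.84 %

39.84 %


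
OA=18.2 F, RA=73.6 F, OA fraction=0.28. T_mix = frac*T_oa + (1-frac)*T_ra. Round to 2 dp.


T_mix = 0.28*18.2 + 0.72*73.6 = 58.09 F

58.09 F


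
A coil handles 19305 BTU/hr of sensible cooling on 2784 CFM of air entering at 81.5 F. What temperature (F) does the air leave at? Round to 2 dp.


dT = 19305/(1.08*2784) = 6.4206
T_leave = 81.5 - 6.4206 = 75.08 F

75.08 F


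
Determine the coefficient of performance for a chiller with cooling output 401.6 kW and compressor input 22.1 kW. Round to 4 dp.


COP = 401.6 / 22.1 = 18.1719

18.1719


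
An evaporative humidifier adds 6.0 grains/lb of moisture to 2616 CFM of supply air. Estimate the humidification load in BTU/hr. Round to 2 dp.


Q = 0.68 * 2616 * 6.0 = 10673.28 BTU/hr

10673.28 BTU/hr


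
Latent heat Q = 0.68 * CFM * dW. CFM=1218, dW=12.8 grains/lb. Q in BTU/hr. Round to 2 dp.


Q = 0.68 * 1218 * 12.8 = 10601.47 BTU/hr

10601.47 BTU/hr


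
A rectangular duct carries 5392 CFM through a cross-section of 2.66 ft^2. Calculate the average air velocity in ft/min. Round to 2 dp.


V = 5392 / 2.66 = 2027.07 ft/min

2027.07 ft/min


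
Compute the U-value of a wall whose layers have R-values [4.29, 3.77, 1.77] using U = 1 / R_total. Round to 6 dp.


R_total = 4.29 + 3.77 + 1.77 = 9.83
U = 1/9.83 = 0.101729

0.101729


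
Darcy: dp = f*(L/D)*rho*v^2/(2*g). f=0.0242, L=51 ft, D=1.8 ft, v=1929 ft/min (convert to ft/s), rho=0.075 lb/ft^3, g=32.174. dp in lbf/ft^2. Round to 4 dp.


v_fps = 1929/60 = 32.15 ft/s
dp = 0.0242*(51/1.8)*0.075*32.15^2/(2*32.174) = 0.8260 lbf/ft^2

0.8260 lbf/ft^2


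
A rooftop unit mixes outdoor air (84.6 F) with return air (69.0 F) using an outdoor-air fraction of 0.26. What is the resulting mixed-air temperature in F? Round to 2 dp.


T_mix = 0.26*84.6 + 0.74*69.0 = 73.06 F

73.06 F


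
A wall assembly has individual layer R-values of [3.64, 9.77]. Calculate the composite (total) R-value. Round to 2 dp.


R_total = 3.64 + 9.77 = 13.41

13.41


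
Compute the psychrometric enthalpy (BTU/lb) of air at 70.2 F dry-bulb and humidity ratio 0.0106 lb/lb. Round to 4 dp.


h = 0.24*70.2 + 0.0106*(1061+0.444*70.2) = 28.4250 BTU/lb

28.4250 BTU/lb


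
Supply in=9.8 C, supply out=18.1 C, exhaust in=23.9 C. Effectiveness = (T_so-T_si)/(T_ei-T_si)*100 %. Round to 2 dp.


eff = (18.1-9.8)/(23.9-9.8)*100 = 58.87 %

58.87 %


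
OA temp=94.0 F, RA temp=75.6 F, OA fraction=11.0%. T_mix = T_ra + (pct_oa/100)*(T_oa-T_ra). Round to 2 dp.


T_mix = 75.6 + (11.0/100)*(94.0-75.6) = 77.62 F

77.62 F


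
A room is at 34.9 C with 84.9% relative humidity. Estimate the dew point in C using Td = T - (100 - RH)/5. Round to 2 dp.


Td = 34.9 - (100-84.9)/5 = 31.88 C

31.88 C


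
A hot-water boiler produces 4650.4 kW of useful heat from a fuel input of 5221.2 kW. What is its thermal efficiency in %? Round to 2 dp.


eta = (4650.4/5221.2)*100 = 89.07 %

89.07 %


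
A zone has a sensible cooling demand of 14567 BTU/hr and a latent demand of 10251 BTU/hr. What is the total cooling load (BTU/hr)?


Qt = 14567 + 10251 = 24818 BTU/hr

24818 BTU/hr


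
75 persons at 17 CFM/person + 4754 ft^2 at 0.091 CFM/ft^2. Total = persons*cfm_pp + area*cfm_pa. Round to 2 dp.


Total = 75*17 + 4754*0.091 = 1707.61 CFM

1707.61 CFM


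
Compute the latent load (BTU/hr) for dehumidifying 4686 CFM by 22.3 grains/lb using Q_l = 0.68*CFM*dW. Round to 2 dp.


Q = 0.68 * 4686 * 22.3 = 71058.50 BTU/hr

71058.50 BTU/hr


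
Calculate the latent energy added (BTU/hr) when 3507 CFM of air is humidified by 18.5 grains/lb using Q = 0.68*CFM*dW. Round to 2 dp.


Q = 0.68 * 3507 * 18.5 = 44118.06 BTU/hr

44118.06 BTU/hr


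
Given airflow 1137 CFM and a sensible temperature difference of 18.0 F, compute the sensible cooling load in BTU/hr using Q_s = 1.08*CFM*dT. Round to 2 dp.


Q = 1.08 * 1137 * 18.0 = 22103.28 BTU/hr

22103.28 BTU/hr


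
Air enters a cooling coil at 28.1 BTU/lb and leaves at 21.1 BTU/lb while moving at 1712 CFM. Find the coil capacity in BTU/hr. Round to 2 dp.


Q = 4.5 * 1712 * (28.1 - 21.1) = 53928.00 BTU/hr

53928.00 BTU/hr


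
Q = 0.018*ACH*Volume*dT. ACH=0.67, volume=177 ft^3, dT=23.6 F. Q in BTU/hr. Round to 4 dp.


Q = 0.018 * 0.67 * 177 * 23.6 = 50.3770 BTU/hr

50.3770 BTU/hr


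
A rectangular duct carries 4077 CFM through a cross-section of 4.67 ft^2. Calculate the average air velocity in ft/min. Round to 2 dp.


V = 4077 / 4.67 = 873.02 ft/min

873.02 ft/min


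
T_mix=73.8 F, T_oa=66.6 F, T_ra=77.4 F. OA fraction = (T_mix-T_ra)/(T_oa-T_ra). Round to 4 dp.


frac = (73.8 - 77.4) / (66.6 - 77.4) = 0.3333

0.3333


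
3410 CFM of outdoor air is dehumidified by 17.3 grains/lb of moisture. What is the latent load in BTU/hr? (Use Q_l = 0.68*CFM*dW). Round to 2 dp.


Q = 0.68 * 3410 * 17.3 = 40115.24 BTU/hr

40115.24 BTU/hr


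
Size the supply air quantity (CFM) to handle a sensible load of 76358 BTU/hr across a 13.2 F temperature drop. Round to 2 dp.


CFM = 76358 / (1.08 * 13.2) = 5356.20

5356.20 CFM


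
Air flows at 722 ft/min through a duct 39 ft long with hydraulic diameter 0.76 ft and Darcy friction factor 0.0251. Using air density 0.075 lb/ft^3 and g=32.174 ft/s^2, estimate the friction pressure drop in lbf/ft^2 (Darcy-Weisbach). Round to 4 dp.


v_fps = 722/60 = 12.0333 ft/s
dp = 0.0251*(39/0.76)*0.075*12.0333^2/(2*32.174) = 0.2174 lbf/ft^2

0.2174 lbf/ft^2


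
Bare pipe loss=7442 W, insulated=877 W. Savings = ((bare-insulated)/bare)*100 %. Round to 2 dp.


Savings = ((7442-877)/7442)*100 = 88.22 %

88.22 %


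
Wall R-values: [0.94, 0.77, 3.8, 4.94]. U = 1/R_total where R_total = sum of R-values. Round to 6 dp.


R_total = 0.94 + 0.77 + 3.8 + 4.94 = 10.45
U = 1/10.45 = 0.095694

0.095694


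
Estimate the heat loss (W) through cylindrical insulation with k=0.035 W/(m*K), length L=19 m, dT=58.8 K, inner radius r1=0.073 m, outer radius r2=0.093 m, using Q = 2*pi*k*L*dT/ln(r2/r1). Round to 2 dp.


Q = 2*pi*0.035*19*58.8/ln(0.093/0.073) = 1014.64 W

1014.64 W


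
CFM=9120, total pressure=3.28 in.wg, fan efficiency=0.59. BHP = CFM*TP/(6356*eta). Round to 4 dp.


BHP = 9120 * 3.28 / (6356 * 0.59) = 7.9769 hp

7.9769 hp


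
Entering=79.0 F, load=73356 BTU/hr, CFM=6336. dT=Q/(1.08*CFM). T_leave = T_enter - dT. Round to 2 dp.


dT = 73356/(1.08*6336) = 10.7200
T_leave = 79.0 - 10.7200 = 68.28 F

68.28 F


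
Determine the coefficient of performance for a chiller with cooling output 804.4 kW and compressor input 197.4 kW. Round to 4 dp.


COP = 804.4 / 197.4 = 4.0750

4.0750


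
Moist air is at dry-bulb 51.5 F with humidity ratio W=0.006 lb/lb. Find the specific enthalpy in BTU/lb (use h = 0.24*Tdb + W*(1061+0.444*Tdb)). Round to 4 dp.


h = 0.24*51.5 + 0.006*(1061+0.444*51.5) = 18.8632 BTU/lb

18.8632 BTU/lb


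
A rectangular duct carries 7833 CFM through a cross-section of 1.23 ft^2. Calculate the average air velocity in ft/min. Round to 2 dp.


V = 7833 / 1.23 = 6368.29 ft/min

6368.29 ft/min


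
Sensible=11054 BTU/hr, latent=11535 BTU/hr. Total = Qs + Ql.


Qt = 11054 + 11535 = 22589 BTU/hr

22589 BTU/hr


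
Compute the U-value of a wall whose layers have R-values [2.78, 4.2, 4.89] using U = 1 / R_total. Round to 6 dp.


R_total = 2.78 + 4.2 + 4.89 = 11.87
U = 1/11.87 = 0.084246

0.084246


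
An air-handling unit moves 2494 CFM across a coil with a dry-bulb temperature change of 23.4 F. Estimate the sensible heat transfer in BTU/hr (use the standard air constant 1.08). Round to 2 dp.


Q = 1.08 * 2494 * 23.4 = 63028.37 BTU/hr

63028.37 BTU/hr


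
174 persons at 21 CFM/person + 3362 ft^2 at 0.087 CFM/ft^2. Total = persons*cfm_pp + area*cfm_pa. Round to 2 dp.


Total = 174*21 + 3362*0.087 = 3946.49 CFM

3946.49 CFM


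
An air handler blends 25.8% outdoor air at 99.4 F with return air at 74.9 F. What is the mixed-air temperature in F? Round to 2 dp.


T_mix = 74.9 + (25.8/100)*(99.4-74.9) = 81.22 F

81.22 F


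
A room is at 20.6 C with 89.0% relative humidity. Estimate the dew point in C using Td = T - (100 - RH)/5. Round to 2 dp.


Td = 20.6 - (100-89.0)/5 = 18.40 C

18.40 C


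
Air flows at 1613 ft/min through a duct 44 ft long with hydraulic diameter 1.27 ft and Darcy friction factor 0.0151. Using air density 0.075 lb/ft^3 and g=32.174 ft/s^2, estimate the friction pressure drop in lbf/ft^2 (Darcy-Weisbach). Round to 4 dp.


v_fps = 1613/60 = 26.8833 ft/s
dp = 0.0151*(44/1.27)*0.075*26.8833^2/(2*32.174) = 0.4407 lbf/ft^2

0.4407 lbf/ft^2


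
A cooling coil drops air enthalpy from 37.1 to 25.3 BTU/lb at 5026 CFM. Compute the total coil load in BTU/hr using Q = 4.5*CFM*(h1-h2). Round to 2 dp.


Q = 4.5 * 5026 * (37.1 - 25.3) = 266880.60 BTU/hr

266880.60 BTU/hr


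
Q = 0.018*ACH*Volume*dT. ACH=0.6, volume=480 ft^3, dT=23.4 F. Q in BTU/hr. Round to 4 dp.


Q = 0.018 * 0.6 * 480 * 23.4 = 121.3056 BTU/hr

121.3056 BTU/hr


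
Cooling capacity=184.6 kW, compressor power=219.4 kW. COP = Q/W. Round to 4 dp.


COP = 184.6 / 219.4 = 0.8414

0.8414


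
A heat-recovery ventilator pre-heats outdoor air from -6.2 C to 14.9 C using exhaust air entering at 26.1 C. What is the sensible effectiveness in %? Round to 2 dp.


eff = (14.9-(-6.2))/(26.1-(-6.2))*100 = 65.33 %

65.33 %


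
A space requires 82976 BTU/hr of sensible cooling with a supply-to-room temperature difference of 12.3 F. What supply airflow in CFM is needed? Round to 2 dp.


CFM = 82976 / (1.08 * 12.3) = 6246.31

6246.31 CFM


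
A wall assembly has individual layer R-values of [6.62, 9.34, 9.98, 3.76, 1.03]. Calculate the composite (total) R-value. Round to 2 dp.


R_total = 6.62 + 9.34 + 9.98 + 3.76 + 1.03 = 30.73

30.73


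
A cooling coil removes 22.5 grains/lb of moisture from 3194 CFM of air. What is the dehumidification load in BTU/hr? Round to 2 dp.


Q = 0.68 * 3194 * 22.5 = 48868.20 BTU/hr

48868.20 BTU/hr


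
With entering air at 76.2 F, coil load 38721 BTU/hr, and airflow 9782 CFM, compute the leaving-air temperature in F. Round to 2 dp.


dT = 38721/(1.08*9782) = 3.6652
T_leave = 76.2 - 3.6652 = 72.53 F

72.53 F


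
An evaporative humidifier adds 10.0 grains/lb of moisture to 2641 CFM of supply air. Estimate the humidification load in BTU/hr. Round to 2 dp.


Q = 0.68 * 2641 * 10.0 = 17958.80 BTU/hr

17958.80 BTU/hr


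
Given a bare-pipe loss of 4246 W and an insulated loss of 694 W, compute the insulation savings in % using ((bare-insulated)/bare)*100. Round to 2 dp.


Savings = ((4246-694)/4246)*100 = 83.66 %

83.66 %


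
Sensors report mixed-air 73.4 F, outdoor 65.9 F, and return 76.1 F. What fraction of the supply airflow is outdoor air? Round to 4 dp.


frac = (73.4 - 76.1) / (65.9 - 76.1) = 0.2647

0.2647


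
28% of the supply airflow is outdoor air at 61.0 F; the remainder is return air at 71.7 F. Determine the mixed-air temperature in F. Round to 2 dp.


T_mix = 0.28*61.0 + 0.72*71.7 = 68.70 F

68.70 F


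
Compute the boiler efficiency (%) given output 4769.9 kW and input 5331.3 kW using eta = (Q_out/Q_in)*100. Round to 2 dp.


eta = (4769.9/5331.3)*100 = 89.47 %

89.47 %


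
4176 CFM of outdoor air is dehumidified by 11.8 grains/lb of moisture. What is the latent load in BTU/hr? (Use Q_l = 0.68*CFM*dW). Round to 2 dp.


Q = 0.68 * 4176 * 11.8 = 33508.22 BTU/hr

33508.22 BTU/hr


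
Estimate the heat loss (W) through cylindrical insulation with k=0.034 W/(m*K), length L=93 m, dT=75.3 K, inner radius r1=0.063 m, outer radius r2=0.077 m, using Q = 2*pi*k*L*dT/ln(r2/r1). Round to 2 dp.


Q = 2*pi*0.034*93*75.3/ln(0.077/0.063) = 7455.09 W

7455.09 W


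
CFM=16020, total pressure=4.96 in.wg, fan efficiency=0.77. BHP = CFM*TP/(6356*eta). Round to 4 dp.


BHP = 16020 * 4.96 / (6356 * 0.77) = 16.2356 hp

16.2356 hp


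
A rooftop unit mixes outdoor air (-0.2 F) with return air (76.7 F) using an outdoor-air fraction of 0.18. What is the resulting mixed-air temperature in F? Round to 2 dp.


T_mix = 0.18*(-0.2) + 0.82*76.7 = 62.86 F

62.86 F


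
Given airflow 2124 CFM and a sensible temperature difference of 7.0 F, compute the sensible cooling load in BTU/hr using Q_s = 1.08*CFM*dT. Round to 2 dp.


Q = 1.08 * 2124 * 7.0 = 16057.44 BTU/hr

16057.44 BTU/hr


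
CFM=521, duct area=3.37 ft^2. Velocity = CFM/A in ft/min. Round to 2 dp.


V = 521 / 3.37 = 154.60 ft/min

154.60 ft/min


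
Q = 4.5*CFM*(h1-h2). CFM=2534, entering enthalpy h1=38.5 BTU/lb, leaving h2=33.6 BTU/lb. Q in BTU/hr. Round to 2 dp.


Q = 4.5 * 2534 * (38.5 - 33.6) = 55874.70 BTU/hr

55874.70 BTU/hr


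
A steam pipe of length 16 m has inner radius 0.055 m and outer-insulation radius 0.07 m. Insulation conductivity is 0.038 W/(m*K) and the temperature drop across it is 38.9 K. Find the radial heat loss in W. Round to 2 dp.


Q = 2*pi*0.038*16*38.9/ln(0.07/0.055) = 616.20 W

616.20 W


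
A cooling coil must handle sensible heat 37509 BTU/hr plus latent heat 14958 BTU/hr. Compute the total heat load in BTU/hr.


Qt = 37509 + 14958 = 52467 BTU/hr

52467 BTU/hr


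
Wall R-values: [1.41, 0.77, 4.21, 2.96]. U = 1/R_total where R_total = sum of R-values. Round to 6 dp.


R_total = 1.41 + 0.77 + 4.21 + 2.96 = 9.35
U = 1/9.35 = 0.106952

0.106952


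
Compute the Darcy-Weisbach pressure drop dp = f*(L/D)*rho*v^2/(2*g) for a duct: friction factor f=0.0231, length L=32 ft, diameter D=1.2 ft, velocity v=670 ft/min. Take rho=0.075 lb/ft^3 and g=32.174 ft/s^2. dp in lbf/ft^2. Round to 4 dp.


v_fps = 670/60 = 11.1667 ft/s
dp = 0.0231*(32/1.2)*0.075*11.1667^2/(2*32.174) = 0.0895 lbf/ft^2

0.0895 lbf/ft^2


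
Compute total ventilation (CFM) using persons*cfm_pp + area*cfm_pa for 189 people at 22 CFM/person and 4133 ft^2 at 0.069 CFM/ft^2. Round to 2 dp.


Total = 189*22 + 4133*0.069 = 4443.18 CFM

4443.18 CFM


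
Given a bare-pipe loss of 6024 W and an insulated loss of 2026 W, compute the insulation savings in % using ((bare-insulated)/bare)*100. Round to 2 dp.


Savings = ((6024-2026)/6024)*100 = 66.37 %

66.37 %


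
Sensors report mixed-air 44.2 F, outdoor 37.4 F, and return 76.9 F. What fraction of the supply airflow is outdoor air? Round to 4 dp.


frac = (44.2 - 76.9) / (37.4 - 76.9) = 0.8278

0.8278


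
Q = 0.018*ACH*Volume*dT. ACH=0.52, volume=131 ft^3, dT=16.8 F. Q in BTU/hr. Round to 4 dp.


Q = 0.018 * 0.52 * 131 * 16.8 = 20.5995 BTU/hr

20.5995 BTU/hr


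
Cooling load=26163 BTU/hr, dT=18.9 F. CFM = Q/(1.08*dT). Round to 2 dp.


CFM = 26163 / (1.08 * 18.9) = 1281.75

1281.75 CFM


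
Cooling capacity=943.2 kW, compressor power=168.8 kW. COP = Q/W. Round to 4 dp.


COP = 943.2 / 168.8 = 5.5877

5.5877


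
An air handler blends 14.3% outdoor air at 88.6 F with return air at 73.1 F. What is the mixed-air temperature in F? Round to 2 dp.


T_mix = 73.1 + (14.3/100)*(88.6-73.1) = 75.32 F

75.32 F


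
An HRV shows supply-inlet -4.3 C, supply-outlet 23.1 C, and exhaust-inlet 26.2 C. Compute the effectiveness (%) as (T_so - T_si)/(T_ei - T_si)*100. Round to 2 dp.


eff = (23.1-(-4.3))/(26.2-(-4.3))*100 = 89.84 %

89.84 %


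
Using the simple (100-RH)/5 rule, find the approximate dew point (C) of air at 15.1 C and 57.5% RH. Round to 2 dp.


Td = 15.1 - (100-57.5)/5 = 6.60 C

6.60 C


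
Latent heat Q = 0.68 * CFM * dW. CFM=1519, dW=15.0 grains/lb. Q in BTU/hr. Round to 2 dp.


Q = 0.68 * 1519 * 15.0 = 15493.80 BTU/hr

15493.80 BTU/hr


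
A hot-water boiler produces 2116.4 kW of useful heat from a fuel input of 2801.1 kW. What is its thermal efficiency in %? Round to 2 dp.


eta = (2116.4/2801.1)*100 = 75.56 %

75.56 %


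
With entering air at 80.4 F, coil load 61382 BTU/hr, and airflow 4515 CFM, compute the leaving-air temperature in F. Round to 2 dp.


dT = 61382/(1.08*4515) = 12.5881
T_leave = 80.4 - 12.5881 = 67.81 F

67.81 F


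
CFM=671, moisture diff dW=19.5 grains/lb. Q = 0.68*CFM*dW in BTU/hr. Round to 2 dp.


Q = 0.68 * 671 * 19.5 = 8897.46 BTU/hr

8897.46 BTU/hr


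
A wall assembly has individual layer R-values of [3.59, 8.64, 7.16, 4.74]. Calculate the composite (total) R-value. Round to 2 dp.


R_total = 3.59 + 8.64 + 7.16 + 4.74 = 24.13

24.13


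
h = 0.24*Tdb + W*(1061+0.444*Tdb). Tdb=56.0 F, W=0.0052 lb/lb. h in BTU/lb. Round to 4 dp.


h = 0.24*56.0 + 0.0052*(1061+0.444*56.0) = 19.0865 BTU/lb

19.0865 BTU/lb


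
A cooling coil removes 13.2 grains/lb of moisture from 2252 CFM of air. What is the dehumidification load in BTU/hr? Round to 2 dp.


Q = 0.68 * 2252 * 13.2 = 20213.95 BTU/hr

20213.95 BTU/hr


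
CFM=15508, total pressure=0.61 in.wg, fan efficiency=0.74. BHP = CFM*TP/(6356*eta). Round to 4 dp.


BHP = 15508 * 0.61 / (6356 * 0.74) = 2.0113 hp

2.0113 hp


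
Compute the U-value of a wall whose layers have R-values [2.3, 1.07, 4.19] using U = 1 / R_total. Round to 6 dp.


R_total = 2.3 + 1.07 + 4.19 = 7.56
U = 1/7.56 = 0.132275

0.132275


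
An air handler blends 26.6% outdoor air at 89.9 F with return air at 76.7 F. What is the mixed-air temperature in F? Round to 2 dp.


T_mix = 76.7 + (26.6/100)*(89.9-76.7) = 80.21 F

80.21 F


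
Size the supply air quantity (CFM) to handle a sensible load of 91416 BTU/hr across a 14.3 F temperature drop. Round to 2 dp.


CFM = 91416 / (1.08 * 14.3) = 5919.19

5919.19 CFM


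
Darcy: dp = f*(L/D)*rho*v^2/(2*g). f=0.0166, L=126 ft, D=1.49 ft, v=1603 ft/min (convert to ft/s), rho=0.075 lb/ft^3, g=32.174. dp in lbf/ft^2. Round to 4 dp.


v_fps = 1603/60 = 26.7167 ft/s
dp = 0.0166*(126/1.49)*0.075*26.7167^2/(2*32.174) = 1.1678 lbf/ft^2

1.1678 lbf/ft^2


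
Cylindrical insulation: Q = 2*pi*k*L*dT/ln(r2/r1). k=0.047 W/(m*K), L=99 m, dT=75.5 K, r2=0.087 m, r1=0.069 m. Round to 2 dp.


Q = 2*pi*0.047*99*75.5/ln(0.087/0.069) = 9522.33 W

9522.33 W


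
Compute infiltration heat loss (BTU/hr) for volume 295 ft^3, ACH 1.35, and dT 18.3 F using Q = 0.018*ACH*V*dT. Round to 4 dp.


Q = 0.018 * 1.35 * 295 * 18.3 = 131.1836 BTU/hr

131.1836 BTU/hr


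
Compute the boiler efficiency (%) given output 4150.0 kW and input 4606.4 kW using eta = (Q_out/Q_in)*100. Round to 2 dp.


eta = (4150.0/4606.4)*100 = 90.09 %

90.09 %


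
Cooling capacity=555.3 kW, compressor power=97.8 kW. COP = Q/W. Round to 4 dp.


COP = 555.3 / 97.8 = 5.6779

5.6779


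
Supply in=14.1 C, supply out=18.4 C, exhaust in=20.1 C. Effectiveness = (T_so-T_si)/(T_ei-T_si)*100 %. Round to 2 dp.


eff = (18.4-14.1)/(20.1-14.1)*100 = 71.67 %

71.67 %


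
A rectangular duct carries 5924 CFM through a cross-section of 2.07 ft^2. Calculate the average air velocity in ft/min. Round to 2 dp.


V = 5924 / 2.07 = 2861.84 ft/min

2861.84 ft/min


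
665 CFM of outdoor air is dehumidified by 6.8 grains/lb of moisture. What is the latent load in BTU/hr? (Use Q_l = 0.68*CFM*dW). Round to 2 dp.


Q = 0.68 * 665 * 6.8 = 3074.96 BTU/hr

3074.96 BTU/hr


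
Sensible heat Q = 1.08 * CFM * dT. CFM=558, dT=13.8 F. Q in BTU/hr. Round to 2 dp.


Q = 1.08 * 558 * 13.8 = 8316.43 BTU/hr

8316.43 BTU/hr


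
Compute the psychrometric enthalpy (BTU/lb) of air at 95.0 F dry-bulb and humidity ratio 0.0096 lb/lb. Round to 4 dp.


h = 0.24*95.0 + 0.0096*(1061+0.444*95.0) = 33.3905 BTU/lb

33.3905 BTU/lb


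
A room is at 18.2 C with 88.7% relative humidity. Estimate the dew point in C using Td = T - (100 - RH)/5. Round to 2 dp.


Td = 18.2 - (100-88.7)/5 = 15.94 C

15.94 C


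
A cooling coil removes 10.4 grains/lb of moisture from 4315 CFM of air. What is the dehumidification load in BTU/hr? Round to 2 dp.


Q = 0.68 * 4315 * 10.4 = 30515.68 BTU/hr

30515.68 BTU/hr


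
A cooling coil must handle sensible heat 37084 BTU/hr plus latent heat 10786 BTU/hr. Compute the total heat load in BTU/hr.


Qt = 37084 + 10786 = 47870 BTU/hr

47870 BTU/hr


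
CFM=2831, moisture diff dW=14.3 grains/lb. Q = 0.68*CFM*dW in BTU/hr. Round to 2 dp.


Q = 0.68 * 2831 * 14.3 = 27528.64 BTU/hr

27528.64 BTU/hr


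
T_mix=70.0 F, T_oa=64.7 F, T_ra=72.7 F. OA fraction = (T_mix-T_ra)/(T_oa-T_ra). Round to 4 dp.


frac = (70.0 - 72.7) / (64.7 - 72.7) = 0.3375

0.3375


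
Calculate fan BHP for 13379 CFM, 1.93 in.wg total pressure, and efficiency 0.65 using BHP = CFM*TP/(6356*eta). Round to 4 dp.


BHP = 13379 * 1.93 / (6356 * 0.65) = 6.2501 hp

6.2501 hp


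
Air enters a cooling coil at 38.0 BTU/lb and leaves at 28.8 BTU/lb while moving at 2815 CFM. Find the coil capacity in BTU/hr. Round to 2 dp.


Q = 4.5 * 2815 * (38.0 - 28.8) = 116541.00 BTU/hr

116541.00 BTU/hr


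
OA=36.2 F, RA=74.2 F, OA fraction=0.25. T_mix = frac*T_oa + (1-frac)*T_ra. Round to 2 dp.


T_mix = 0.25*36.2 + 0.75*74.2 = 64.70 F

64.70 F


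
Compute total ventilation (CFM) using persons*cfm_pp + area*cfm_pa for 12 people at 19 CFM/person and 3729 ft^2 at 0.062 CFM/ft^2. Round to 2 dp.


Total = 12*19 + 3729*0.062 = 459.20 CFM

459.20 CFM


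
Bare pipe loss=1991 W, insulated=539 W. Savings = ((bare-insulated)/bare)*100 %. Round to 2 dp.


Savings = ((1991-539)/1991)*100 = 72.93 %

72.93 %


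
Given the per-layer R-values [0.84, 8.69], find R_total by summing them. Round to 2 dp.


R_total = 0.84 + 8.69 = 9.53

9.53


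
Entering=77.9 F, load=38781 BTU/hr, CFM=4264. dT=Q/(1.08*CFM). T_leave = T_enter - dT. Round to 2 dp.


dT = 38781/(1.08*4264) = 8.4213
T_leave = 77.9 - 8.4213 = 69.48 F

69.48 F


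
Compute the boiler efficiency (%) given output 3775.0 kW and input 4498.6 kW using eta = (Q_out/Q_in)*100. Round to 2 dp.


eta = (3775.0/4498.6)*100 = 83.91 %

83.91 %


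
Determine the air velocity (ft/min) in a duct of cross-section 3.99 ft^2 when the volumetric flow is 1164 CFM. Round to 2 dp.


V = 1164 / 3.99 = 291.73 ft/min

291.73 ft/min


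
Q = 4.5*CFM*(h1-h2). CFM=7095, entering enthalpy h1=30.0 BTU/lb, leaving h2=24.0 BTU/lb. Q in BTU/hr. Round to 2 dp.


Q = 4.5 * 7095 * (30.0 - 24.0) = 191565.00 BTU/hr

191565.00 BTU/hr


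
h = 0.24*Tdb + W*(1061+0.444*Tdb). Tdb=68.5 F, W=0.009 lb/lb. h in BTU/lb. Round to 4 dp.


h = 0.24*68.5 + 0.009*(1061+0.444*68.5) = 26.2627 BTU/lb

26.2627 BTU/lb


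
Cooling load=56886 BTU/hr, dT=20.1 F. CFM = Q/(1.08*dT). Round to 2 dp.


CFM = 56886 / (1.08 * 20.1) = 2620.51

2620.51 CFM


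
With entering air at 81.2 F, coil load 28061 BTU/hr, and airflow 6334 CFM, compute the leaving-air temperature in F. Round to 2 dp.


dT = 28061/(1.08*6334) = 4.1021
T_leave = 81.2 - 4.1021 = 77.10 F

77.10 F


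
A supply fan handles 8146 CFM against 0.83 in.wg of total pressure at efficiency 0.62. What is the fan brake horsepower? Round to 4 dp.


BHP = 8146 * 0.83 / (6356 * 0.62) = 1.7157 hp

1.7157 hp


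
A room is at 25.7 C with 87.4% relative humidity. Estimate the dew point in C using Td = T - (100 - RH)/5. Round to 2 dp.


Td = 25.7 - (100-87.4)/5 = 23.18 C

23.18 C


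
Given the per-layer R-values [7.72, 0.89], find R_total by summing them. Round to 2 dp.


R_total = 7.72 + 0.89 = 8.61

8.61


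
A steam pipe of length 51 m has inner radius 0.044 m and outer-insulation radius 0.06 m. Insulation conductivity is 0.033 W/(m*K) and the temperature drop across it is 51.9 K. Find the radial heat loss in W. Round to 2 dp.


Q = 2*pi*0.033*51*51.9/ln(0.06/0.044) = 1769.51 W

1769.51 W


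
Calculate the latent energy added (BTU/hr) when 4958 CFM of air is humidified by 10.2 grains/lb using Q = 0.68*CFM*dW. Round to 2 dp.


Q = 0.68 * 4958 * 10.2 = 34388.69 BTU/hr

34388.69 BTU/hr


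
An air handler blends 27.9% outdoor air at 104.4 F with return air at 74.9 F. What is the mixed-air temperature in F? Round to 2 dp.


T_mix = 74.9 + (27.9/100)*(104.4-74.9) = 83.13 F

83.13 F


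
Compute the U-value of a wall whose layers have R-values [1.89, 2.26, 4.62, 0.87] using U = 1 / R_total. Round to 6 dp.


R_total = 1.89 + 2.26 + 4.62 + 0.87 = 9.64
U = 1/9.64 = 0.103734

0.103734


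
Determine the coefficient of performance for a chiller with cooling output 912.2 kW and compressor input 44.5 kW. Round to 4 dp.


COP = 912.2 / 44.5 = 20.4989

20.4989


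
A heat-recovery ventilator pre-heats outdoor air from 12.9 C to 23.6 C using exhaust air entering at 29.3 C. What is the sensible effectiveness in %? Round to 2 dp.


eff = (23.6-12.9)/(29.3-12.9)*100 = 65.24 %

65.24 %


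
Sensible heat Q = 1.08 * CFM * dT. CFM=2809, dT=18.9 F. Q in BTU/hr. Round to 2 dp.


Q = 1.08 * 2809 * 18.9 = 57337.31 BTU/hr

57337.31 BTU/hr


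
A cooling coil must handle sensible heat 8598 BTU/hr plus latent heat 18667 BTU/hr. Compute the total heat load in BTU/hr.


Qt = 8598 + 18667 = 27265 BTU/hr

27265 BTU/hr


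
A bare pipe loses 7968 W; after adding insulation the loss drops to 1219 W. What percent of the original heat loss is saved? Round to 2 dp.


Savings = ((7968-1219)/7968)*100 = 84.70 %

84.70 %


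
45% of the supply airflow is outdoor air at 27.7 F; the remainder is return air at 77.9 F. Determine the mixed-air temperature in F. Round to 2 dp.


T_mix = 0.45*27.7 + 0.55*77.9 = 55.31 F

55.31 F


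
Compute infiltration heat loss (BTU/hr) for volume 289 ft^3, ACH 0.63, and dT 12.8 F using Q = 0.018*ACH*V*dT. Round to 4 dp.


Q = 0.018 * 0.63 * 289 * 12.8 = 41.9489 BTU/hr

41.9489 BTU/hr


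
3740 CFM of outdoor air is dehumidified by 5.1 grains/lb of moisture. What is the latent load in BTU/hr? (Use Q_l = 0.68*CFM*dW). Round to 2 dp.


Q = 0.68 * 3740 * 5.1 = 12970.32 BTU/hr

12970.32 BTU/hr


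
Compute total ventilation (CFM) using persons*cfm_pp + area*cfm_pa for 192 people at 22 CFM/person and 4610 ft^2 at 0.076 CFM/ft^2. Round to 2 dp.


Total = 192*22 + 4610*0.076 = 4574.36 CFM

4574.36 CFM


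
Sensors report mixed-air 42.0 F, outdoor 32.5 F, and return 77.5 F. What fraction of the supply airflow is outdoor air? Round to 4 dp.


frac = (42.0 - 77.5) / (32.5 - 77.5) = 0.7889

0.7889


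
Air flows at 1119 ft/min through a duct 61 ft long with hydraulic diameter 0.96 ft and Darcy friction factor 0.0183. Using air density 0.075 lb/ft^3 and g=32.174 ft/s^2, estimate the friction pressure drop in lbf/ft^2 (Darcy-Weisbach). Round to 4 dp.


v_fps = 1119/60 = 18.65 ft/s
dp = 0.0183*(61/0.96)*0.075*18.65^2/(2*32.174) = 0.4714 lbf/ft^2

0.4714 lbf/ft^2


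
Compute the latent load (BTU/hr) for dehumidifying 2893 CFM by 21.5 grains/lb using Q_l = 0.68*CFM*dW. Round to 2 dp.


Q = 0.68 * 2893 * 21.5 = 42295.66 BTU/hr

42295.66 BTU/hr


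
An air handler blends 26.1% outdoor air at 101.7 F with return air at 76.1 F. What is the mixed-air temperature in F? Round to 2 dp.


T_mix = 76.1 + (26.1/100)*(101.7-76.1) = 82.78 F

82.78 F


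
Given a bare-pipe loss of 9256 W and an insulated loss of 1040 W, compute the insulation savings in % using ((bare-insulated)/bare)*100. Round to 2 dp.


Savings = ((9256-1040)/9256)*100 = 88.76 %

88.76 %


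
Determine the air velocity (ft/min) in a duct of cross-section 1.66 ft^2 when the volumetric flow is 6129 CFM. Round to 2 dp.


V = 6129 / 1.66 = 3692.17 ft/min

3692.17 ft/min


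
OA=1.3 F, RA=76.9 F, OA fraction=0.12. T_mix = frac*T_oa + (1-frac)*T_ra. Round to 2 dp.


T_mix = 0.12*1.3 + 0.88*76.9 = 67.83 F

67.83 F


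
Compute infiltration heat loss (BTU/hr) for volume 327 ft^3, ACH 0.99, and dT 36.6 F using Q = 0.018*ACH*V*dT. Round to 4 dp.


Q = 0.018 * 0.99 * 327 * 36.6 = 213.2733 BTU/hr

213.2733 BTU/hr


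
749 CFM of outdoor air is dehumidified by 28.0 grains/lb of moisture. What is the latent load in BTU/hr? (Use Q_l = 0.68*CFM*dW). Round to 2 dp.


Q = 0.68 * 749 * 28.0 = 14260.96 BTU/hr

14260.96 BTU/hr
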